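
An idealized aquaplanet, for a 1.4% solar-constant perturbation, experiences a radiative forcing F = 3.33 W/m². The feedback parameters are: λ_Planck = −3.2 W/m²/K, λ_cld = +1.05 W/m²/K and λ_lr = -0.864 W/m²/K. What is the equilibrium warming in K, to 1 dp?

1.1 K

Net feedback parameter λ = (−3.2) + (+1.05) + (-0.864) = -3.014 W/m²/K.
ΔT = −F/λ = −3.33/(-3.014) = 1.1 K.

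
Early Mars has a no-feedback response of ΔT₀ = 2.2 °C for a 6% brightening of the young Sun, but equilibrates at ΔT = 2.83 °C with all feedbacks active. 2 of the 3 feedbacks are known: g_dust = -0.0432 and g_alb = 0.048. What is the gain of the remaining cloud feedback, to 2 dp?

0.22

Amplification A = ΔT/ΔT₀ = 2.83/2.2 = 1.286.
Total gain g = 1 − 1/A = 1 − 1/1.286 = 0.2224.
Known gains sum to -0.0432 + 0.048 = 0.0048.
g_cld = 0.2224 − 0.0048 = 0.22.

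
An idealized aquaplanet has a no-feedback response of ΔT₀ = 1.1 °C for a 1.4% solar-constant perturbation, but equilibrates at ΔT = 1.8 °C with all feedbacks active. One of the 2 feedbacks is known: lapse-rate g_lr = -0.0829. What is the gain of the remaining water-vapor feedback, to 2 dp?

0.47

Amplification A = ΔT/ΔT₀ = 1.8/1.1 = 1.636.
Total gain g = 1 − 1/A = 1 − 1/1.636 = 0.3888.
The known gain is -0.0829.
g_wv = 0.3888 + 0.0829 = 0.47.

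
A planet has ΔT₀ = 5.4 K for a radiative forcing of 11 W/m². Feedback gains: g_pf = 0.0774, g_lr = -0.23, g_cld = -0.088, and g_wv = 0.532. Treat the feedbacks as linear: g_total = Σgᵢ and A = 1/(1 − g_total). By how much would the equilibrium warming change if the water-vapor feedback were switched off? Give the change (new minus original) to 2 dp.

-3.27 K

Original: g = 0.2914, ΔT = 5.4/(1−0.2914) = 7.6207 K.
Without water-vapor: g' = -0.2406, ΔT' = 5.4/(1+0.2406) = 4.3527 K.
Change = 4.3527 − 7.6207 = -3.27 K.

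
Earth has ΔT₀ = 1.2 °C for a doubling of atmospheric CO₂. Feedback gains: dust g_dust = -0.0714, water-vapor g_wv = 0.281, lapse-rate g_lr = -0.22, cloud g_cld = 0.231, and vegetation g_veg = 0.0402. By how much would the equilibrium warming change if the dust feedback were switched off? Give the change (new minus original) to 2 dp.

Original: g = 0.2608, ΔT = 1.2/(1−0.2608) = 1.6234 °C.
Without dust: g' = 0.3322, ΔT' = 1.2/(1−0.3322) = 1.7969 °C.
Change = 1.7969 − 1.6234 = 0.17 °C.

0.17 °C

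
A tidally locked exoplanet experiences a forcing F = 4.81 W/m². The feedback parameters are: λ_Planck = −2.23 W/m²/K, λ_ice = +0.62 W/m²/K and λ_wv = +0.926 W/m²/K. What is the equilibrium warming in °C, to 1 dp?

7.0 °C

Net feedback parameter λ = (−2.23) + (+0.62) + (+0.926) = -0.684 W/m²/K.
ΔT = −F/λ = −4.81/(-0.684) = 7.0 °C.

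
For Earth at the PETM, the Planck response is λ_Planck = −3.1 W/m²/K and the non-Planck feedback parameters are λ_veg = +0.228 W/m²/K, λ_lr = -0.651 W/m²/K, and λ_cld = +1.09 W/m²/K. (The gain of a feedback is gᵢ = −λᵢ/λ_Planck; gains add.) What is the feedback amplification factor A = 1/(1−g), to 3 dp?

1.274

Convert to gains: g_veg = 0.228/3.1 = 0.07355; g_lr = -0.651/3.1 = -0.21; g_cld = 1.09/3.1 = 0.3516.
Total gain g = 0.21515.
A = 1/(1 − 0.21515) = 1.274.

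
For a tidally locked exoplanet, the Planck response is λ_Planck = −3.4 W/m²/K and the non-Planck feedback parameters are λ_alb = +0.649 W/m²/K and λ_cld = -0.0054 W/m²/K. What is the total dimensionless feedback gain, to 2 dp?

0.19

Convert to gains: g_alb = 0.649/3.4 = 0.1909; g_cld = -0.0054/3.4 = -0.001588.
Total gain g = 0.189312.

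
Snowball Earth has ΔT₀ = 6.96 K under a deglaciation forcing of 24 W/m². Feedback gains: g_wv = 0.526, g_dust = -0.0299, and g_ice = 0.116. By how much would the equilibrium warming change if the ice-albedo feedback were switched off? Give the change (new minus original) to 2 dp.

-4.13 K

Original: g = 0.6121, ΔT = 6.96/(1−0.6121) = 17.9428 K.
Without ice-albedo: g' = 0.4961, ΔT' = 6.96/(1−0.4961) = 13.8123 K.
Change = 13.8123 − 17.9428 = -4.13 K.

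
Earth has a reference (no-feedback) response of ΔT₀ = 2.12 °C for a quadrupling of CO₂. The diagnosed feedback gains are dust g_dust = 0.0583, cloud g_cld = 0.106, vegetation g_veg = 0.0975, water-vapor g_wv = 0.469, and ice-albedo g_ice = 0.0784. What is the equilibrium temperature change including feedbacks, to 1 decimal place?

Total gain g = 0.0583 + 0.106 + 0.0975 + 0.469 + 0.0784 = 0.8092.
Amplification A = 1/(1 − 0.8092) = 5.241.
ΔT = 2.12 × 5.241 = 11.1 °C.

11.1 °C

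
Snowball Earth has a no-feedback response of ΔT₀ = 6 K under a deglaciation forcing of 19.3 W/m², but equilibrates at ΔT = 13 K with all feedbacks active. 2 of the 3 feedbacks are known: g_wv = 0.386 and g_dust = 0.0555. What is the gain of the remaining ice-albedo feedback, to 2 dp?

Amplification A = ΔT/ΔT₀ = 13/6 = 2.167.
Total gain g = 1 − 1/A = 1 − 1/2.167 = 0.5385.
Known gains sum to 0.386 + 0.0555 = 0.4415.
g_ice = 0.5385 − 0.4415 = 0.10.

0.10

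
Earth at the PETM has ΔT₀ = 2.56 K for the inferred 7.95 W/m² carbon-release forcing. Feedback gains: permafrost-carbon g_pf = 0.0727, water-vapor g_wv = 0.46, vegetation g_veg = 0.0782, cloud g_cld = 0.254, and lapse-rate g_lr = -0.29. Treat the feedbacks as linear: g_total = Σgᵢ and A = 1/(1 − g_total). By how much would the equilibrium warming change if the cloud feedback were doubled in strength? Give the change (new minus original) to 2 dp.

8.94 K

Original: g = 0.5749, ΔT = 2.56/(1−0.5749) = 6.0221 K.
With doubled cloud: g' = 0.8289, ΔT' = 2.56/(1−0.8289) = 14.9620 K.
Change = 14.9620 − 6.0221 = 8.94 K.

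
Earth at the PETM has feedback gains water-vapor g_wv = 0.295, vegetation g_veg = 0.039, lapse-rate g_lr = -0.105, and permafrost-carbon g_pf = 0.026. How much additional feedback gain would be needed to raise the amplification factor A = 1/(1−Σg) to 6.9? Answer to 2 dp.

0.60

Current total gain = 0.255.
Target gain for A = 6.9: g* = 1 − 1/6.9 = 0.8551.
Additional gain needed = 0.8551 − 0.255 = 0.60.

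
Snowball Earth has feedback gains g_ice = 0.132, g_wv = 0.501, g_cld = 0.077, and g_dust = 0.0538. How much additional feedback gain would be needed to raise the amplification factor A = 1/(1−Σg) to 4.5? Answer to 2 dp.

0.01

Current total gain = 0.7638.
Target gain for A = 4.5: g* = 1 − 1/4.5 = 0.7778.
Additional gain needed = 0.7778 − 0.7638 = 0.01.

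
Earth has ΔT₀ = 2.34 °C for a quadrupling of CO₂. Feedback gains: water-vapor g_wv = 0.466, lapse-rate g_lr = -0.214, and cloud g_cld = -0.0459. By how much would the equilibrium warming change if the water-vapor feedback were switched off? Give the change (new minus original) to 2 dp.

Original: g = 0.2061, ΔT = 2.34/(1−0.2061) = 2.9475 °C.
Without water-vapor: g' = -0.2599, ΔT' = 2.34/(1+0.2599) = 1.8573 °C.
Change = 1.8573 − 2.9475 = -1.09 °C.

-1.09 °C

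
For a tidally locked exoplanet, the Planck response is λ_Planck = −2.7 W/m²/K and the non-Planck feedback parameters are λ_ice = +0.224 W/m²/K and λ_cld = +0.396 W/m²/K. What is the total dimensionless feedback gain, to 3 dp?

Convert to gains: g_ice = 0.224/2.7 = 0.08296; g_cld = 0.396/2.7 = 0.1467.
Total gain g = 0.22966.

0.230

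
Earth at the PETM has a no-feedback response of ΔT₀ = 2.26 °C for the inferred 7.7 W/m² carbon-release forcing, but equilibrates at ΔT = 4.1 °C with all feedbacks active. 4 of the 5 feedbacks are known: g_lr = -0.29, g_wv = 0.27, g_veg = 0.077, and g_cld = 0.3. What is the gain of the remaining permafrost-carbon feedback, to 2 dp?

Amplification A = ΔT/ΔT₀ = 4.1/2.26 = 1.814.
Total gain g = 1 − 1/A = 1 − 1/1.814 = 0.4487.
Known gains sum to -0.29 + 0.27 + 0.077 + 0.3 = 0.357.
g_pf = 0.4487 − 0.357 = 0.09.

0.09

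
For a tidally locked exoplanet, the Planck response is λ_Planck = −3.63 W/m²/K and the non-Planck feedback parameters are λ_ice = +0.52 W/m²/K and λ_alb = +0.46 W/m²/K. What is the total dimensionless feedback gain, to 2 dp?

Convert to gains: g_ice = 0.52/3.63 = 0.1433; g_alb = 0.46/3.63 = 0.1267.
Total gain g = 0.27.

0.27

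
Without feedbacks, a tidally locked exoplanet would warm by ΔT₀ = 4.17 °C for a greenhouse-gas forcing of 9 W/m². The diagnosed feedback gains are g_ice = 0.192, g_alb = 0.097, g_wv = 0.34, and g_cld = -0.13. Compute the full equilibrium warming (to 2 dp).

8.32 °C

Total gain g = 0.192 + 0.097 + 0.34 − 0.13 = 0.499.
Amplification A = 1/(1 − 0.499) = 1.996.
ΔT = 4.17 × 1.996 = 8.32 °C.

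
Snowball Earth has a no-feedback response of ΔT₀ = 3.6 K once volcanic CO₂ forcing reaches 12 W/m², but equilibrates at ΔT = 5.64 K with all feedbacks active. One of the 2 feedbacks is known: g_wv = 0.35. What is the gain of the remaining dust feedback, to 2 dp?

Amplification A = ΔT/ΔT₀ = 5.64/3.6 = 1.567.
Total gain g = 1 − 1/A = 1 − 1/1.567 = 0.3618.
The known gain is 0.35.
g_dust = 0.3618 − 0.35 = 0.01.

0.01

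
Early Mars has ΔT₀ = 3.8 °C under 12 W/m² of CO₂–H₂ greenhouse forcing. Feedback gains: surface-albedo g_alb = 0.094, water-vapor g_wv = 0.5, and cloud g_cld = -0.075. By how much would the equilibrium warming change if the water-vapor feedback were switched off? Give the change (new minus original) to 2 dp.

-4.03 °C

Original: g = 0.519, ΔT = 3.8/(1−0.519) = 7.9002 °C.
Without water-vapor: g' = 0.019, ΔT' = 3.8/(1−0.019) = 3.8736 °C.
Change = 3.8736 − 7.9002 = -4.03 °C.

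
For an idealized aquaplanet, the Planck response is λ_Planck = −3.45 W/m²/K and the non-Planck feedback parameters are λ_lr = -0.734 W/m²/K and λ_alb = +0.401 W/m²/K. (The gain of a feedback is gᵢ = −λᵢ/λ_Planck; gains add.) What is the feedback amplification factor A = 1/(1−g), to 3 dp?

Convert to gains: g_lr = -0.734/3.45 = -0.2128; g_alb = 0.401/3.45 = 0.1162.
Total gain g = -0.0966.
A = 1/(1 + 0.0966) = 0.912.

0.912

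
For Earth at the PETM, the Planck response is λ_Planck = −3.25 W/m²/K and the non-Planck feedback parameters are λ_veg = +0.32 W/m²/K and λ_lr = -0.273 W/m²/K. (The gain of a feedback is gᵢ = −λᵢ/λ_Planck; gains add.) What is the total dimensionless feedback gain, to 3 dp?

Convert to gains: g_veg = 0.32/3.25 = 0.09846; g_lr = -0.273/3.25 = -0.084.
Total gain g = 0.01446.

0.014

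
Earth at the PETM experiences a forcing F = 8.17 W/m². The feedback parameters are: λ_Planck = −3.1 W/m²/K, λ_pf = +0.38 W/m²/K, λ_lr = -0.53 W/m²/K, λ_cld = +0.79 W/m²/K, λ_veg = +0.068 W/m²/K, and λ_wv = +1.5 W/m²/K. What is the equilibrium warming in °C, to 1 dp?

9.2 °C

Net feedback parameter λ = (−3.1) + (+0.38) + (-0.53) + (+0.79) + (+0.068) + (+1.5) = -0.892 W/m²/K.
ΔT = −F/λ = −8.17/(-0.892) = 9.2 °C.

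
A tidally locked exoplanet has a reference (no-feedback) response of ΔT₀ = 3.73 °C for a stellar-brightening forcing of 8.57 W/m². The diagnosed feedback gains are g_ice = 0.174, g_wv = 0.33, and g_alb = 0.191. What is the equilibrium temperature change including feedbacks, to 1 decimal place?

Total gain g = 0.174 + 0.33 + 0.191 = 0.695.
Amplification A = 1/(1 − 0.695) = 3.279.
ΔT = 3.73 × 3.279 = 12.2 °C.

12.2 °C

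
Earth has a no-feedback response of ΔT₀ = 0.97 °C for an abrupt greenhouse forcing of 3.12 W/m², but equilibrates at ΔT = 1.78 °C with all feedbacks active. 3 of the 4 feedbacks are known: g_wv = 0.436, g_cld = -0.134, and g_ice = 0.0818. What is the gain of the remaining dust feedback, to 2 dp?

0.07

Amplification A = ΔT/ΔT₀ = 1.78/0.97 = 1.835.
Total gain g = 1 − 1/A = 1 − 1/1.835 = 0.455.
Known gains sum to 0.436 − 0.134 + 0.0818 = 0.3838.
g_dust = 0.455 − 0.3838 = 0.07.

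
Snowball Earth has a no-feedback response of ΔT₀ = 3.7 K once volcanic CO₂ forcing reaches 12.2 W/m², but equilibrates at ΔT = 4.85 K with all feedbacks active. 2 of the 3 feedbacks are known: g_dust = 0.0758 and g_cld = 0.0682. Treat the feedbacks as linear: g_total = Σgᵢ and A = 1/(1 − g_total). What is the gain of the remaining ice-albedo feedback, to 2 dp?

Amplification A = ΔT/ΔT₀ = 4.85/3.7 = 1.311.
Total gain g = 1 − 1/A = 1 − 1/1.311 = 0.2372.
Known gains sum to 0.0758 + 0.0682 = 0.144.
g_ice = 0.2372 − 0.144 = 0.09.

0.09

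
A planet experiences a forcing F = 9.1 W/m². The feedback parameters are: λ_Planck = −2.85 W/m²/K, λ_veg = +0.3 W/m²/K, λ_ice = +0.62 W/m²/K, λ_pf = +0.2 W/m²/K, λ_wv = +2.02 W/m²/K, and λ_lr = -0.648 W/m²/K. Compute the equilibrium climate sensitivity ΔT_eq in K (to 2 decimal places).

25.42 K

Net feedback parameter λ = (−2.85) + (+0.3) + (+0.62) + (+0.2) + (+2.02) + (-0.648) = -0.358 W/m²/K.
ΔT = −F/λ = −9.1/(-0.358) = 25.42 K.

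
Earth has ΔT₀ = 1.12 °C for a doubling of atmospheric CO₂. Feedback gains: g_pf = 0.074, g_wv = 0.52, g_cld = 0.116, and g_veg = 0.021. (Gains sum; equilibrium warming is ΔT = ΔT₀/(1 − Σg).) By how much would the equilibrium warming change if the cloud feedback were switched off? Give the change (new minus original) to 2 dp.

Original: g = 0.731, ΔT = 1.12/(1−0.731) = 4.1636 °C.
Without cloud: g' = 0.615, ΔT' = 1.12/(1−0.615) = 2.9091 °C.
Change = 2.9091 − 4.1636 = -1.25 °C.

-1.25 °C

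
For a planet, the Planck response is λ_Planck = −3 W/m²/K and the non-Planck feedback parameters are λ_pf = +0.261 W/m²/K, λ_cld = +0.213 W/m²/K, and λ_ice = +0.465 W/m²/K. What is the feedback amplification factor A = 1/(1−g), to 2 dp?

1.46

Convert to gains: g_pf = 0.261/3 = 0.087; g_cld = 0.213/3 = 0.071; g_ice = 0.465/3 = 0.155.
Total gain g = 0.313.
A = 1/(1 − 0.313) = 1.46.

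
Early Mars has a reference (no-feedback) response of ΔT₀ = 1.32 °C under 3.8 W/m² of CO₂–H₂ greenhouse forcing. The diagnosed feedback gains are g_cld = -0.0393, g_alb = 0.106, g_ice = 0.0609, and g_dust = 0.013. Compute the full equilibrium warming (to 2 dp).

1.54 °C

Total gain g = -0.0393 + 0.106 + 0.0609 + 0.013 = 0.1406.
Amplification A = 1/(1 − 0.1406) = 1.164.
ΔT = 1.32 × 1.164 = 1.54 °C.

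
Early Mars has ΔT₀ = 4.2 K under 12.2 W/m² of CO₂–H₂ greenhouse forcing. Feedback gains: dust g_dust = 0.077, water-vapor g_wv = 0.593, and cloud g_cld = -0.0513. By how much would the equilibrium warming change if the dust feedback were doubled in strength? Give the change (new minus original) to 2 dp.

2.79 K

Original: g = 0.6187, ΔT = 4.2/(1−0.6187) = 11.0149 K.
With doubled dust: g' = 0.6957, ΔT' = 4.2/(1−0.6957) = 13.8022 K.
Change = 13.8022 − 11.0149 = 2.79 K.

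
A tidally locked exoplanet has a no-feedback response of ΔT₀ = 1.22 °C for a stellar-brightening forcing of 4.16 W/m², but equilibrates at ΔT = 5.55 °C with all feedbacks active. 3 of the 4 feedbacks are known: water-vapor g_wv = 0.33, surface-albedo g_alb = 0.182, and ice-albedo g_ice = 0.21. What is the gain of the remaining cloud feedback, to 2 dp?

0.06

Amplification A = ΔT/ΔT₀ = 5.55/1.22 = 4.549.
Total gain g = 1 − 1/A = 1 − 1/4.549 = 0.7802.
Known gains sum to 0.33 + 0.182 + 0.21 = 0.722.
g_cld = 0.7802 − 0.722 = 0.06.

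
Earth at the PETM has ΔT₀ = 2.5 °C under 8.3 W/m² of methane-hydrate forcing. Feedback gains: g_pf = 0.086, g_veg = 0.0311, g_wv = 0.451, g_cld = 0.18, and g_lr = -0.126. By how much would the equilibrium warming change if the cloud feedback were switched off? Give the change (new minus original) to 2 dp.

-2.13 °C

Original: g = 0.6221, ΔT = 2.5/(1−0.6221) = 6.6155 °C.
Without cloud: g' = 0.4421, ΔT' = 2.5/(1−0.4421) = 4.4811 °C.
Change = 4.4811 − 6.6155 = -2.13 °C.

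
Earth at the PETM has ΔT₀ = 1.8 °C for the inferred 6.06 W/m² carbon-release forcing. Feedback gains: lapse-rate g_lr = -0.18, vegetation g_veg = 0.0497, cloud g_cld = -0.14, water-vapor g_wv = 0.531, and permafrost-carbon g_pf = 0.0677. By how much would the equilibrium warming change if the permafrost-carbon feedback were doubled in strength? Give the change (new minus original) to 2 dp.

0.30 °C

Original: g = 0.3284, ΔT = 1.8/(1−0.3284) = 2.6802 °C.
With doubled permafrost-carbon: g' = 0.3961, ΔT' = 1.8/(1−0.3961) = 2.9806 °C.
Change = 2.9806 − 2.6802 = 0.30 °C.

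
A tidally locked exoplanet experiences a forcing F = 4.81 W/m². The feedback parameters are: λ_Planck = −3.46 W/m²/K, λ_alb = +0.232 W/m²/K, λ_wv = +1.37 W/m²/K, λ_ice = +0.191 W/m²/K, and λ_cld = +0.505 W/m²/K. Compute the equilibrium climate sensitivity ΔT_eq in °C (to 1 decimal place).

Net feedback parameter λ = (−3.46) + (+0.232) + (+1.37) + (+0.191) + (+0.505) = -1.162 W/m²/K.
ΔT = −F/λ = −4.81/(-1.162) = 4.1 °C.

4.1 °C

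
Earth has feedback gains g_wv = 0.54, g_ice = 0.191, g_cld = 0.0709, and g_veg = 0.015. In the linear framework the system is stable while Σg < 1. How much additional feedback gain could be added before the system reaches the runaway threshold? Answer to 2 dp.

0.18

Current total gain = 0.54 + 0.191 + 0.0709 + 0.015 = 0.8169.
Margin to runaway = 1 − 0.8169 = 0.18.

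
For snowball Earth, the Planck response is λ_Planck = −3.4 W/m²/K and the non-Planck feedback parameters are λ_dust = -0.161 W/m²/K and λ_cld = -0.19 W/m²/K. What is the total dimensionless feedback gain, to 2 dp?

-0.10

Convert to gains: g_dust = -0.161/3.4 = -0.04735; g_cld = -0.19/3.4 = -0.05588.
Total gain g = -0.10323.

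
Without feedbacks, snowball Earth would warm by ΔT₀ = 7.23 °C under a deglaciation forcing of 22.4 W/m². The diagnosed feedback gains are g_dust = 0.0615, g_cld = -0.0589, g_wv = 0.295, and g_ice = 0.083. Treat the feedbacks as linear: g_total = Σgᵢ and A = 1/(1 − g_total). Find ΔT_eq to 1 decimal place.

11.7 °C

Total gain g = 0.0615 − 0.0589 + 0.295 + 0.083 = 0.3806.
Amplification A = 1/(1 − 0.3806) = 1.614.
ΔT = 7.23 × 1.614 = 11.7 °C.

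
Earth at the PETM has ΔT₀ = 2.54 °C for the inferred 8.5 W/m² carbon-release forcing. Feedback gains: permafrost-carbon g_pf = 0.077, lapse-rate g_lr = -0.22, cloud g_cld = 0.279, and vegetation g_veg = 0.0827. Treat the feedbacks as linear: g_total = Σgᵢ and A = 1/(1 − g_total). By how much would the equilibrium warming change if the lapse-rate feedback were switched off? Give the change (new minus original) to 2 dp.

1.27 °C

Original: g = 0.2187, ΔT = 2.54/(1−0.2187) = 3.2510 °C.
Without lapse-rate: g' = 0.4387, ΔT' = 2.54/(1−0.4387) = 4.5252 °C.
Change = 4.5252 − 3.2510 = 1.27 °C.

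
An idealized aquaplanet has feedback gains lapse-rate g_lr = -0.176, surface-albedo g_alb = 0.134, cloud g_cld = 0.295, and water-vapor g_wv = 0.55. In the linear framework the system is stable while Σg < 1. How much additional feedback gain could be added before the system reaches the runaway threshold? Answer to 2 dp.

0.20

Current total gain = -0.176 + 0.134 + 0.295 + 0.55 = 0.803.
Margin to runaway = 1 − 0.803 = 0.20.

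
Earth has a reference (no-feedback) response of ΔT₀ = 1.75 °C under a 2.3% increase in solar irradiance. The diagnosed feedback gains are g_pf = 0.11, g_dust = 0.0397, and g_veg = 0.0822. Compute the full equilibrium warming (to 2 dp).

Total gain g = 0.11 + 0.0397 + 0.0822 = 0.2319.
Amplification A = 1/(1 − 0.2319) = 1.302.
ΔT = 1.75 × 1.302 = 2.28 °C.

2.28 °C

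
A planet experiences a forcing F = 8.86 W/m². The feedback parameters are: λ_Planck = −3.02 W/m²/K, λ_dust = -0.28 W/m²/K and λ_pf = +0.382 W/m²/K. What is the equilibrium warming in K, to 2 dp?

3.04 K

Net feedback parameter λ = (−3.02) + (-0.28) + (+0.382) = -2.918 W/m²/K.
ΔT = −F/λ = −8.86/(-2.918) = 3.04 K.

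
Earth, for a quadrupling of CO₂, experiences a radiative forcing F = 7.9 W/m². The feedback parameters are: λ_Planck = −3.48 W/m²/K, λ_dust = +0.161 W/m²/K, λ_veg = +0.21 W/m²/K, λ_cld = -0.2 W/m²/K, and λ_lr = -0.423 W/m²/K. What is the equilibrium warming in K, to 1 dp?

Net feedback parameter λ = (−3.48) + (+0.161) + (+0.21) + (-0.2) + (-0.423) = -3.732 W/m²/K.
ΔT = −F/λ = −7.9/(-3.732) = 2.1 K.

2.1 K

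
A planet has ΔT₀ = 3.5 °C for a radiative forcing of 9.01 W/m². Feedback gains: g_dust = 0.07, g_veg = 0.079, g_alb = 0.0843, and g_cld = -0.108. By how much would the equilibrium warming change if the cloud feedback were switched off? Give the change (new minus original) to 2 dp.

Original: g = 0.1253, ΔT = 3.5/(1−0.1253) = 4.0014 °C.
Without cloud: g' = 0.2333, ΔT' = 3.5/(1−0.2333) = 4.5650 °C.
Change = 4.5650 − 4.0014 = 0.56 °C.

0.56 °C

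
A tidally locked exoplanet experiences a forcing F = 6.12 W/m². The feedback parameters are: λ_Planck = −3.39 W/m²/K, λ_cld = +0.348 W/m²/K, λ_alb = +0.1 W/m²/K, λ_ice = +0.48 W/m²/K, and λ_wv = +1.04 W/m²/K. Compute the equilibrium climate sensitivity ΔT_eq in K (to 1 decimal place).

Net feedback parameter λ = (−3.39) + (+0.348) + (+0.1) + (+0.48) + (+1.04) = -1.422 W/m²/K.
ΔT = −F/λ = −6.12/(-1.422) = 4.3 K.

4.3 K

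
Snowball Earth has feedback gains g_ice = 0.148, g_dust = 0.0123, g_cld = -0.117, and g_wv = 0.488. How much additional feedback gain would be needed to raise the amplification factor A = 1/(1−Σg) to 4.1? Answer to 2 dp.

Current total gain = 0.5313.
Target gain for A = 4.1: g* = 1 − 1/4.1 = 0.7561.
Additional gain needed = 0.7561 − 0.5313 = 0.22.

0.22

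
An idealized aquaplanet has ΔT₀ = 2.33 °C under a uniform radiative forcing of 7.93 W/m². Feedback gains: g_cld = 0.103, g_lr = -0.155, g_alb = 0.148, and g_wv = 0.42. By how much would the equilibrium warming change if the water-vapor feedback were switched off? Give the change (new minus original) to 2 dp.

Original: g = 0.516, ΔT = 2.33/(1−0.516) = 4.8140 °C.
Without water-vapor: g' = 0.096, ΔT' = 2.33/(1−0.096) = 2.5774 °C.
Change = 2.5774 − 4.8140 = -2.24 °C.

-2.24 °C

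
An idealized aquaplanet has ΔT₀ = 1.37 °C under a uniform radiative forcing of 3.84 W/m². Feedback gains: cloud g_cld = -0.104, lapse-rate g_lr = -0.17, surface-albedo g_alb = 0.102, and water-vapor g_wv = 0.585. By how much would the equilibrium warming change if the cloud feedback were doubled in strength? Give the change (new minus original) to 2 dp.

Original: g = 0.413, ΔT = 1.37/(1−0.413) = 2.3339 °C.
With doubled cloud: g' = 0.309, ΔT' = 1.37/(1−0.309) = 1.9826 °C.
Change = 1.9826 − 2.3339 = -0.35 °C.

-0.35 °C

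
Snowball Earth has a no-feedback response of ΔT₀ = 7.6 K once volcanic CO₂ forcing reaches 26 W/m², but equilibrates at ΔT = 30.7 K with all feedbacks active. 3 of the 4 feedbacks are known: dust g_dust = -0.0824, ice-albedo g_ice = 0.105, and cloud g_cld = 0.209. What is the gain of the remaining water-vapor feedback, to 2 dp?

0.52

Amplification A = ΔT/ΔT₀ = 30.7/7.6 = 4.039.
Total gain g = 1 − 1/A = 1 − 1/4.039 = 0.7524.
Known gains sum to -0.0824 + 0.105 + 0.209 = 0.2316.
g_wv = 0.7524 − 0.2316 = 0.52.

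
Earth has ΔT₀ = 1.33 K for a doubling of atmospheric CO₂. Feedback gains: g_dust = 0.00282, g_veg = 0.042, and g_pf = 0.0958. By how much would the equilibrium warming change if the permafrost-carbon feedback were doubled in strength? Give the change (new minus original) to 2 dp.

0.19 K

Original: g = 0.14062, ΔT = 1.33/(1−0.14062) = 1.5476 K.
With doubled permafrost-carbon: g' = 0.23642, ΔT' = 1.33/(1−0.23642) = 1.7418 K.
Change = 1.7418 − 1.5476 = 0.19 K.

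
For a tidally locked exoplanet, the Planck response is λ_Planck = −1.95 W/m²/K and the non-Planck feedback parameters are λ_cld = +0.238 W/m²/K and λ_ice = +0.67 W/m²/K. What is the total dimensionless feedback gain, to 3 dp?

0.466

Convert to gains: g_cld = 0.238/1.95 = 0.1221; g_ice = 0.67/1.95 = 0.3436.
Total gain g = 0.4657.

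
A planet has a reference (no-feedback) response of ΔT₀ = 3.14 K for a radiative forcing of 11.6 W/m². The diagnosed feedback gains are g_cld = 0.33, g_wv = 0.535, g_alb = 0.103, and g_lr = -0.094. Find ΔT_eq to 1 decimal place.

Total gain g = 0.33 + 0.535 + 0.103 − 0.094 = 0.874.
Amplification A = 1/(1 − 0.874) = 7.937.
ΔT = 3.14 × 7.937 = 24.9 K.

24.9 K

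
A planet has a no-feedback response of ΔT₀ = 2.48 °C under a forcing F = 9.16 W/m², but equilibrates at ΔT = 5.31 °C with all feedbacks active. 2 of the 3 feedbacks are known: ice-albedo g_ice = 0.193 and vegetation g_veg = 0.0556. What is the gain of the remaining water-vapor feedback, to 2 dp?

0.28

Amplification A = ΔT/ΔT₀ = 5.31/2.48 = 2.141.
Total gain g = 1 − 1/A = 1 − 1/2.141 = 0.5329.
Known gains sum to 0.193 + 0.0556 = 0.2486.
g_wv = 0.5329 − 0.2486 = 0.28.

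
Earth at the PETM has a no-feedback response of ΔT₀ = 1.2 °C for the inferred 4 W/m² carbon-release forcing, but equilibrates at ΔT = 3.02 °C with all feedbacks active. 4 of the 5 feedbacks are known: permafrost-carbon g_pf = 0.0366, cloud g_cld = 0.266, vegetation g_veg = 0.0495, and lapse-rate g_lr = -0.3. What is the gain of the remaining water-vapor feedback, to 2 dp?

0.55

Amplification A = ΔT/ΔT₀ = 3.02/1.2 = 2.517.
Total gain g = 1 − 1/A = 1 − 1/2.517 = 0.6027.
Known gains sum to 0.0366 + 0.266 + 0.0495 − 0.3 = 0.0521.
g_wv = 0.6027 − 0.0521 = 0.55.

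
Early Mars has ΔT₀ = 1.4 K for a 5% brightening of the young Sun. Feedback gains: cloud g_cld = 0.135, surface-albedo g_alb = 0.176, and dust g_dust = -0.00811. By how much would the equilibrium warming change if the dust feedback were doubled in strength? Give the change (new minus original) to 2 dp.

Original: g = 0.30289, ΔT = 1.4/(1−0.30289) = 2.0083 K.
With doubled dust: g' = 0.29478, ΔT' = 1.4/(1−0.29478) = 1.9852 K.
Change = 1.9852 − 2.0083 = -0.02 K.

-0.02 K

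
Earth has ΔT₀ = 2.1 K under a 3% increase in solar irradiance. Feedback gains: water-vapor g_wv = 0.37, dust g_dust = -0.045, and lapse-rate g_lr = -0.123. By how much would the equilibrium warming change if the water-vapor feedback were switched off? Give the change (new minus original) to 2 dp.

Original: g = 0.202, ΔT = 2.1/(1−0.202) = 2.6316 K.
Without water-vapor: g' = -0.168, ΔT' = 2.1/(1+0.168) = 1.7979 K.
Change = 1.7979 − 2.6316 = -0.83 K.

-0.83 K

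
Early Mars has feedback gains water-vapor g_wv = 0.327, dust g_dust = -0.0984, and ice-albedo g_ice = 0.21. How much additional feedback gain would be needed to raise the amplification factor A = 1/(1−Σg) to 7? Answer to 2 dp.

Current total gain = 0.4386.
Target gain for A = 7: g* = 1 − 1/7 = 0.8571.
Additional gain needed = 0.8571 − 0.4386 = 0.42.

0.42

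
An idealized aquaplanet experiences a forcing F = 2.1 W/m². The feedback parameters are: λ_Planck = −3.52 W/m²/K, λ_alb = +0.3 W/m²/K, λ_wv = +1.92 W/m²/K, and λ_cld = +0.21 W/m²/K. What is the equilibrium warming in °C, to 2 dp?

1.93 °C

Net feedback parameter λ = (−3.52) + (+0.3) + (+1.92) + (+0.21) = -1.09 W/m²/K.
ΔT = −F/λ = −2.1/(-1.09) = 1.93 °C.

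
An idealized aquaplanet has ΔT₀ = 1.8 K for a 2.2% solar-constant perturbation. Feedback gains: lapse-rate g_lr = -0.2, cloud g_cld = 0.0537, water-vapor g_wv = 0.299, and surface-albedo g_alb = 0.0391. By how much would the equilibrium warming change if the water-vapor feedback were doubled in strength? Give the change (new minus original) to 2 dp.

Original: g = 0.1918, ΔT = 1.8/(1−0.1918) = 2.2272 K.
With doubled water-vapor: g' = 0.4908, ΔT' = 1.8/(1−0.4908) = 3.5350 K.
Change = 3.5350 − 2.2272 = 1.31 K.

1.31 K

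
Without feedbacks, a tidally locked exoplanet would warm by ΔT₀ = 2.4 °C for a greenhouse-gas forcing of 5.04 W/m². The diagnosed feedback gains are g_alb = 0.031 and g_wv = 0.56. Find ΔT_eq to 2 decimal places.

5.87 °C

Total gain g = 0.031 + 0.56 = 0.591.
Amplification A = 1/(1 − 0.591) = 2.445.
ΔT = 2.4 × 2.445 = 5.87 °C.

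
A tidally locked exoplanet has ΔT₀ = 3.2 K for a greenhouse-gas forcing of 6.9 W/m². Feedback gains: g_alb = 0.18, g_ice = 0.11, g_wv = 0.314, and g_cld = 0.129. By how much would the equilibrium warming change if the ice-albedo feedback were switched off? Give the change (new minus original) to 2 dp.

Original: g = 0.733, ΔT = 3.2/(1−0.733) = 11.9850 K.
Without ice-albedo: g' = 0.623, ΔT' = 3.2/(1−0.623) = 8.4881 K.
Change = 8.4881 − 11.9850 = -3.50 K.

-3.50 K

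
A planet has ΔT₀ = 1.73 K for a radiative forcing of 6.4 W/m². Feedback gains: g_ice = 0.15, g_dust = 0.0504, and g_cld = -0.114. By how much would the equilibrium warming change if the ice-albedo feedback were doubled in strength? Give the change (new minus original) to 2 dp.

Original: g = 0.0864, ΔT = 1.73/(1−0.0864) = 1.8936 K.
With doubled ice-albedo: g' = 0.2364, ΔT' = 1.73/(1−0.2364) = 2.2656 K.
Change = 2.2656 − 1.8936 = 0.37 K.

0.37 K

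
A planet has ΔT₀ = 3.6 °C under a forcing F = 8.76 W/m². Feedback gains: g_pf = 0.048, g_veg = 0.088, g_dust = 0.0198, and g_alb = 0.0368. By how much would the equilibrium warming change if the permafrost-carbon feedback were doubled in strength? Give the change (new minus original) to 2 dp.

Original: g = 0.1926, ΔT = 3.6/(1−0.1926) = 4.4588 °C.
With doubled permafrost-carbon: g' = 0.2406, ΔT' = 3.6/(1−0.2406) = 4.7406 °C.
Change = 4.7406 − 4.4588 = 0.28 °C.

0.28 °C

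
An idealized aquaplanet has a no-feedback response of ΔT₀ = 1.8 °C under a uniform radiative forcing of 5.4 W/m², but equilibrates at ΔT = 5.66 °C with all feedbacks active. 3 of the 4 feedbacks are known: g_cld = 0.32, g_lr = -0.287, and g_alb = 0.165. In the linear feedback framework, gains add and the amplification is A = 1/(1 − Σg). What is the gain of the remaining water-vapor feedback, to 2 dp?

0.48

Amplification A = ΔT/ΔT₀ = 5.66/1.8 = 3.144.
Total gain g = 1 − 1/A = 1 − 1/3.144 = 0.6819.
Known gains sum to 0.32 − 0.287 + 0.165 = 0.198.
g_wv = 0.6819 − 0.198 = 0.48.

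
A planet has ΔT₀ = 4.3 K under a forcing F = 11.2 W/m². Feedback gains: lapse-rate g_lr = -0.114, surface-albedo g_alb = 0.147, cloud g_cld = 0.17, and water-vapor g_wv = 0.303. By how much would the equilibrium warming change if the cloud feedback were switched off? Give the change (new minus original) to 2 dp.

Original: g = 0.506, ΔT = 4.3/(1−0.506) = 8.7045 K.
Without cloud: g' = 0.336, ΔT' = 4.3/(1−0.336) = 6.4759 K.
Change = 6.4759 − 8.7045 = -2.23 K.

-2.23 K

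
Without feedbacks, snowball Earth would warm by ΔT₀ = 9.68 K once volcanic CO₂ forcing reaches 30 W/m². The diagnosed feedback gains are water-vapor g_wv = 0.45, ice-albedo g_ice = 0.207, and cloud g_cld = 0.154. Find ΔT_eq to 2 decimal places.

Total gain g = 0.45 + 0.207 + 0.154 = 0.811.
Amplification A = 1/(1 − 0.811) = 5.291.
ΔT = 9.68 × 5.291 = 51.22 K.

51.22 K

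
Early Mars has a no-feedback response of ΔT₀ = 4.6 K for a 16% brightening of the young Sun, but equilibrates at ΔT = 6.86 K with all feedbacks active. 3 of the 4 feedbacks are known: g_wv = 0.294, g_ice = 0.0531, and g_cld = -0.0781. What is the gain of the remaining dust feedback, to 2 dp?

0.06

Amplification A = ΔT/ΔT₀ = 6.86/4.6 = 1.491.
Total gain g = 1 − 1/A = 1 − 1/1.491 = 0.3293.
Known gains sum to 0.294 + 0.0531 − 0.0781 = 0.269.
g_dust = 0.3293 − 0.269 = 0.06.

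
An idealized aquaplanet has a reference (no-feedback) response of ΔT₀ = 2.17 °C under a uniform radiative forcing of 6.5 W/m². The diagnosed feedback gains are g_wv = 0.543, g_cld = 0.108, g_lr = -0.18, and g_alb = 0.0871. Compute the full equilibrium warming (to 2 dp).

Total gain g = 0.543 + 0.108 − 0.18 + 0.0871 = 0.5581.
Amplification A = 1/(1 − 0.5581) = 2.263.
ΔT = 2.17 × 2.263 = 4.91 °C.

4.91 °C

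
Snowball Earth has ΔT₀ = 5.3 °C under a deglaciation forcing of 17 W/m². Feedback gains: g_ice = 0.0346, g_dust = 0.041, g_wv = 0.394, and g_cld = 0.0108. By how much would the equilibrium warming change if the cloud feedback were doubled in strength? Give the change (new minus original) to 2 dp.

Original: g = 0.4804, ΔT = 5.3/(1−0.4804) = 10.2002 °C.
With doubled cloud: g' = 0.4912, ΔT' = 5.3/(1−0.4912) = 10.4167 °C.
Change = 10.4167 − 10.2002 = 0.22 °C.

0.22 °C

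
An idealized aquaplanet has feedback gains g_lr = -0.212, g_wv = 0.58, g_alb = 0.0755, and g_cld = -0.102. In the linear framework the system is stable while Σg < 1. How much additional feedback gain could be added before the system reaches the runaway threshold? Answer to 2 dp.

Current total gain = -0.212 + 0.58 + 0.0755 − 0.102 = 0.3415.
Margin to runaway = 1 − 0.3415 = 0.66.

0.66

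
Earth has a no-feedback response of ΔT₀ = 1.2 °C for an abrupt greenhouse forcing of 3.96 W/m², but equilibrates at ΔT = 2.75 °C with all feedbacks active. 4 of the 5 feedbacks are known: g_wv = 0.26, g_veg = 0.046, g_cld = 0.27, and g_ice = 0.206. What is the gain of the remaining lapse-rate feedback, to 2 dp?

Amplification A = ΔT/ΔT₀ = 2.75/1.2 = 2.292.
Total gain g = 1 − 1/A = 1 − 1/2.292 = 0.5637.
Known gains sum to 0.26 + 0.046 + 0.27 + 0.206 = 0.782.
g_lr = 0.5637 − 0.782 = -0.22.

-0.22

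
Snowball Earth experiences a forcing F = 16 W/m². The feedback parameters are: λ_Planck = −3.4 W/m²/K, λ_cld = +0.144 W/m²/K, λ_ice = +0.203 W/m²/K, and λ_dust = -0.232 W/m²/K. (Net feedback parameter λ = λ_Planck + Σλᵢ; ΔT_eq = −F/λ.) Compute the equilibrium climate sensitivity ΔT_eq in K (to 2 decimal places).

4.87 K

Net feedback parameter λ = (−3.4) + (+0.144) + (+0.203) + (-0.232) = -3.285 W/m²/K.
ΔT = −F/λ = −16/(-3.285) = 4.87 K.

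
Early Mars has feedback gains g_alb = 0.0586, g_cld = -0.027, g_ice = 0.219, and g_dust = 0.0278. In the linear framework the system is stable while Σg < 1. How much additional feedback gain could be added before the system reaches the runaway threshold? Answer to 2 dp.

0.72

Current total gain = 0.0586 − 0.027 + 0.219 + 0.0278 = 0.2784.
Margin to runaway = 1 − 0.2784 = 0.72.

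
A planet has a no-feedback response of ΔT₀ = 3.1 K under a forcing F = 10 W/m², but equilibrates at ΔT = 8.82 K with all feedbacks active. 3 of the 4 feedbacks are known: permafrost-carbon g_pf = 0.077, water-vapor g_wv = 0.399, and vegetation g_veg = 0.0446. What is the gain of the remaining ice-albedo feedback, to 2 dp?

Amplification A = ΔT/ΔT₀ = 8.82/3.1 = 2.845.
Total gain g = 1 − 1/A = 1 − 1/2.845 = 0.6485.
Known gains sum to 0.077 + 0.399 + 0.0446 = 0.5206.
g_ice = 0.6485 − 0.5206 = 0.13.

0.13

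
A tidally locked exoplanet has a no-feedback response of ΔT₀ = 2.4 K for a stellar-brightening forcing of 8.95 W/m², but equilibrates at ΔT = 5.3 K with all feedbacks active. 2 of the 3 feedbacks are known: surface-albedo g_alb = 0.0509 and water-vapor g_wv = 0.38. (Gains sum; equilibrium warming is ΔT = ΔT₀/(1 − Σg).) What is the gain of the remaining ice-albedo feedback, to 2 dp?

0.12

Amplification A = ΔT/ΔT₀ = 5.3/2.4 = 2.208.
Total gain g = 1 − 1/A = 1 − 1/2.208 = 0.5471.
Known gains sum to 0.0509 + 0.38 = 0.4309.
g_ice = 0.5471 − 0.4309 = 0.12.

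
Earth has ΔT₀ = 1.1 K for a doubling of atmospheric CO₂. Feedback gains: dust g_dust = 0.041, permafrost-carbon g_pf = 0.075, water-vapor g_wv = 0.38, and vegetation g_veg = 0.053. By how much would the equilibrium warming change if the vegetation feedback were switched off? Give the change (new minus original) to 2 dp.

Original: g = 0.549, ΔT = 1.1/(1−0.549) = 2.4390 K.
Without vegetation: g' = 0.496, ΔT' = 1.1/(1−0.496) = 2.1825 K.
Change = 2.1825 − 2.4390 = -0.26 K.

-0.26 K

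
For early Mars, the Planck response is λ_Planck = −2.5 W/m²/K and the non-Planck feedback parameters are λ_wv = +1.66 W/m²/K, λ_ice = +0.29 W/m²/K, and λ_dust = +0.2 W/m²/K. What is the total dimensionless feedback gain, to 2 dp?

Convert to gains: g_wv = 1.66/2.5 = 0.664; g_ice = 0.29/2.5 = 0.116; g_dust = 0.2/2.5 = 0.08.
Total gain g = 0.86.

0.86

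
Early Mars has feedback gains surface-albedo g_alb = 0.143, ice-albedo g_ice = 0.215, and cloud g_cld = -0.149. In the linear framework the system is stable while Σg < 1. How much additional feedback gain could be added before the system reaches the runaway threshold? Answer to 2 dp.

Current total gain = 0.143 + 0.215 − 0.149 = 0.209.
Margin to runaway = 1 − 0.209 = 0.79.

0.79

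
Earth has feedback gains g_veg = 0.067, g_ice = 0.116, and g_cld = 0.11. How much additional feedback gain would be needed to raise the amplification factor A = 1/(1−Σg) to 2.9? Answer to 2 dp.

0.36

Current total gain = 0.293.
Target gain for A = 2.9: g* = 1 − 1/2.9 = 0.6552.
Additional gain needed = 0.6552 − 0.293 = 0.36.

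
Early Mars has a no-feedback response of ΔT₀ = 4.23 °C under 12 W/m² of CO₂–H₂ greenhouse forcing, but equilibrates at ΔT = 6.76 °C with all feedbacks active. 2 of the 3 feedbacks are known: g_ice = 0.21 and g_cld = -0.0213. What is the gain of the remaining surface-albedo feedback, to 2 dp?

0.19

Amplification A = ΔT/ΔT₀ = 6.76/4.23 = 1.598.
Total gain g = 1 − 1/A = 1 − 1/1.598 = 0.3742.
Known gains sum to 0.21 − 0.0213 = 0.1887.
g_alb = 0.3742 − 0.1887 = 0.19.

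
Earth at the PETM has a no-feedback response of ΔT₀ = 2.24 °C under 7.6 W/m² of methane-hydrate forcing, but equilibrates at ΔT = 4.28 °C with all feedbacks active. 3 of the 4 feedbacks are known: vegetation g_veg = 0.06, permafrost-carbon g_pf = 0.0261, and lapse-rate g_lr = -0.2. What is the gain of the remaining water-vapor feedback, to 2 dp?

Amplification A = ΔT/ΔT₀ = 4.28/2.24 = 1.911.
Total gain g = 1 − 1/A = 1 − 1/1.911 = 0.4767.
Known gains sum to 0.06 + 0.0261 − 0.2 = -0.1139.
g_wv = 0.4767 + 0.1139 = 0.59.

0.59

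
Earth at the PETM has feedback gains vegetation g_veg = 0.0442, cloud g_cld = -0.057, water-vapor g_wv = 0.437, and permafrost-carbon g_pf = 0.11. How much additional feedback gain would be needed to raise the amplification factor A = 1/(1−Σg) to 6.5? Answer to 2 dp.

Current total gain = 0.5342.
Target gain for A = 6.5: g* = 1 − 1/6.5 = 0.8462.
Additional gain needed = 0.8462 − 0.5342 = 0.31.

0.31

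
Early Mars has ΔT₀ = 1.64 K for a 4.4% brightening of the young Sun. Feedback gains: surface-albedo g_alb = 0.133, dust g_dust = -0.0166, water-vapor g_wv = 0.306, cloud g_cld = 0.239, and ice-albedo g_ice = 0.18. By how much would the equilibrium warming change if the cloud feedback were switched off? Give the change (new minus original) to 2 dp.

Original: g = 0.8414, ΔT = 1.64/(1−0.8414) = 10.3405 K.
Without cloud: g' = 0.6024, ΔT' = 1.64/(1−0.6024) = 4.1247 K.
Change = 4.1247 − 10.3405 = -6.22 K.

-6.22 K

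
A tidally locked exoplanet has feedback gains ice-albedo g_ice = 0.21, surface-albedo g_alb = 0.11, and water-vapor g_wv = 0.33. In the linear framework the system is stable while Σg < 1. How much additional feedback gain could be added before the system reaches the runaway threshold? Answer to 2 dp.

0.35

Current total gain = 0.21 + 0.11 + 0.33 = 0.65.
Margin to runaway = 1 − 0.65 = 0.35.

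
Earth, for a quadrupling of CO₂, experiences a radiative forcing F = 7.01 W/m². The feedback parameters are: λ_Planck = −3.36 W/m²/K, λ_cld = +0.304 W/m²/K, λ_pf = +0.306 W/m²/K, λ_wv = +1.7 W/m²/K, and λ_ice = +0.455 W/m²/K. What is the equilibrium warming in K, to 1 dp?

11.8 K

Net feedback parameter λ = (−3.36) + (+0.304) + (+0.306) + (+1.7) + (+0.455) = -0.595 W/m²/K.
ΔT = −F/λ = −7.01/(-0.595) = 11.8 K.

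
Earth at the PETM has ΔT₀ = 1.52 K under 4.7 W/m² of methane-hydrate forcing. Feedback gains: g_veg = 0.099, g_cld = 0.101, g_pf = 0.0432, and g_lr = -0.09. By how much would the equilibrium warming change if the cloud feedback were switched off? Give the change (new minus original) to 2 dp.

Original: g = 0.1532, ΔT = 1.52/(1−0.1532) = 1.7950 K.
Without cloud: g' = 0.0522, ΔT' = 1.52/(1−0.0522) = 1.6037 K.
Change = 1.6037 − 1.7950 = -0.19 K.

-0.19 K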